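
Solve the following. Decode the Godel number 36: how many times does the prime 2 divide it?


Factorize 36 by dividing by 2 repeatedly.
Division steps: 2 divides 36 exactly 2 time(s).
Exponent of 2 = 2

2


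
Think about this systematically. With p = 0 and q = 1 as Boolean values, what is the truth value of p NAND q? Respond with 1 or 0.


p = 0, q = 1
Operation: p NAND q
Evaluate: 0 NAND 1 = 1

1


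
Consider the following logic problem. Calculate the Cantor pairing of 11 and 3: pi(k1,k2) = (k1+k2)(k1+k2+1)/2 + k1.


k1 + k2 = 14
(k1+k2)(k1+k2+1)/2 = 14 * 15 / 2 = 105
pi = 105 + 11 = 116

116


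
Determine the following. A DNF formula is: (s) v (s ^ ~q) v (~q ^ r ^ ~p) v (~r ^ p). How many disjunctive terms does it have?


A DNF formula is a disjunction of terms (conjunctions).
Terms are separated by v.
Counting the disjuncts: 4 terms.

4


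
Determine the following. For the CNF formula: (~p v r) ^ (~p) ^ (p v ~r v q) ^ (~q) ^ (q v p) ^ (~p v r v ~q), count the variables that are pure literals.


Check each variable for pure literal status:
p: mixed (not pure)
q: mixed (not pure)
r: mixed (not pure)
Pure literal count = 0

0


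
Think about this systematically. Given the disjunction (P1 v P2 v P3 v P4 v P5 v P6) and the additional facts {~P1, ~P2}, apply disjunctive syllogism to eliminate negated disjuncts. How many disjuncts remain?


Original disjuncts (6): P1, P2, P3, P4, P5, P6
Negated (eliminate): ~P1, ~P2
Remaining disjuncts: P3, P4, P5, P6
Count = 6 - 2 = 4

4


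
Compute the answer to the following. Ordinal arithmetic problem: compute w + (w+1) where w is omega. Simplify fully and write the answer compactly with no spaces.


Compute w + (w+1).
Ordinal + is associative but NOT commutative; for finite n>0, n + w = w but w + n stays w+n.
w + (w+1) = (w+w) + 1 = w*2+1.
Result = w*2+1

w*2+1


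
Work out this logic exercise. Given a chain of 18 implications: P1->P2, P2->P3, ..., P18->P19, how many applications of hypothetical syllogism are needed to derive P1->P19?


With 18 implications in a chain connecting 19 propositions:
P1->P2, P2->P3, ..., P18->P19
Steps needed = (number of implications) - 1 = 18 - 1 = 17

17


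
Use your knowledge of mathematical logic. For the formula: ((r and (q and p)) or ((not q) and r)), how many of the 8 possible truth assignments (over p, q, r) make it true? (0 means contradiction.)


Check all 8 assignments:
p=0, q=0, r=0: 0
p=0, q=0, r=1: 1
p=0, q=1, r=0: 0
p=0, q=1, r=1: 0
p=1, q=0, r=0: 0
p=1, q=0, r=1: 1
p=1, q=1, r=0: 0
p=1, q=1, r=1: 1
Count of True = 3

3


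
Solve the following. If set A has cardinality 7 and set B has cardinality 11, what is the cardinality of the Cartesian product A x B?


The Cartesian product A x B contains all ordered pairs (a, b).
|A x B| = |A| * |B| = 7 * 11 = 77

77


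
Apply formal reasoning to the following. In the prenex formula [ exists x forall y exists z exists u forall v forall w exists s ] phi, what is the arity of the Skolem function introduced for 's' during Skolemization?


Quantifier prefix: exists x forall y exists z exists u forall v forall w exists s
's' is existentially quantified at position 7.
Universal variables preceding it: y, v, w
Skolem function arity = 3

3


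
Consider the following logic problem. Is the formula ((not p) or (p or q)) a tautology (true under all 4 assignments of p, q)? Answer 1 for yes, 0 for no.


Check all 4 assignments:
p=0, q=0: 1
p=0, q=1: 1
p=1, q=0: 1
p=1, q=1: 1
Satisfying count = 4/4.
Tautology iff count = 4: yes.

1


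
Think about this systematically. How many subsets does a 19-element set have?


The power set of a set with n elements has 2^n elements.
|P(S)| = 2^19 = 524288

524288


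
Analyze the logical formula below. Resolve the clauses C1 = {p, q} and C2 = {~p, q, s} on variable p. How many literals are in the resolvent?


Remove p from C1 and ~p from C2.
C1 remainder: {q}
C2 remainder: {q, s}
Union (resolvent): {q, s}
Resolvent has 2 literal(s).

2


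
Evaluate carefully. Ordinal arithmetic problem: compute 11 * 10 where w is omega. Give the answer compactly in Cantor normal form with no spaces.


Compute 11 * 10.
Ordinal * is associative and left-distributive over +, but NOT commutative; for finite n>1, n*w = w but w*n stays w*n.
Both finite; ordinal * agrees with natural *: 11 * 10 = 110.
Result = 110

110


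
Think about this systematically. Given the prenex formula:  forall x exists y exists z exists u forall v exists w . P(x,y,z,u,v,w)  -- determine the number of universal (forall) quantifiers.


Quantifier prefix: forall x exists y exists z exists u forall v exists w
Mark each quantifier type:
  U E E E U E
Universal count = 2, Existential count = 4
Asked for universal (forall) quantifiers: 2

2


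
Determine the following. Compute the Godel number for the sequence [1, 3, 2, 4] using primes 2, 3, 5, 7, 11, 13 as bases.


Encode each element as an exponent of the corresponding prime:
  2^1 = 2
  3^3 = 27
  5^2 = 25
  7^4 = 2401
Product = 2 * 27 * 25 * 2401 = 3241350

3241350


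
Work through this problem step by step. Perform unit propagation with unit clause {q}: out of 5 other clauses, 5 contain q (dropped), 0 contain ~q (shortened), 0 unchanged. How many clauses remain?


Satisfied (removed): 5
Shortened (remain): 0
Unchanged (remain): 0
Remaining = 0 + 0 = 0

0


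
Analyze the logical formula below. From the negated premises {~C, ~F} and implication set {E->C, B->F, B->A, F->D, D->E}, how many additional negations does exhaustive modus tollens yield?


Initial negated facts: {~C, ~F}
Apply modus tollens to closure:
  ~C and E->C  =>  ~E
  ~F and B->F  =>  ~B
  ~E and D->E  =>  ~D
Final negated: {~B, ~C, ~D, ~E, ~F}
New negations: {~B, ~D, ~E}
Count = 3

3


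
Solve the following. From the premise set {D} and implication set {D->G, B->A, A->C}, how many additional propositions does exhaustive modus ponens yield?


Initial facts: {D}
Apply modus ponens to closure:
  D and D->G  =>  G
Final known: {D, G}
New propositions: {G}
Count = 1

1


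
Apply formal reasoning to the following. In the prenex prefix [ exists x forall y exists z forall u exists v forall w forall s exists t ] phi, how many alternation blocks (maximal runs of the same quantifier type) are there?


Quantifier-type sequence: E A E A E A A E  (A=forall, E=exists)
Group into maximal same-type runs:
  Ex1 | Ax1 | Ex1 | Ax1 | Ex1 | Ax2 | Ex1
Number of blocks = 7

7


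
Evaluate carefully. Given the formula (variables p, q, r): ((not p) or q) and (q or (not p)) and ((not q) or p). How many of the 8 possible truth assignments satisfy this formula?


Evaluate all 8 assignments for p, q, r:
p=0, q=0, r=0: 1
p=0, q=0, r=1: 1
p=0, q=1, r=0: 0
p=0, q=1, r=1: 0
p=1, q=0, r=0: 0
p=1, q=0, r=1: 0
p=1, q=1, r=0: 1
p=1, q=1, r=1: 1
Satisfying count = 4

4


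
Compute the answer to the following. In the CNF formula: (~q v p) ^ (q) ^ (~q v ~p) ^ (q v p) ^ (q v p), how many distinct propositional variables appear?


Identify each variable that appears in the formula.
Variables found: p, q
Count = 2

2


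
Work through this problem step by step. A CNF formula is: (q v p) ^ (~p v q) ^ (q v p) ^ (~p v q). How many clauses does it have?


A CNF formula is a conjunction of clauses.
Clauses are separated by ^.
Counting the conjuncts: 4 clauses.

4


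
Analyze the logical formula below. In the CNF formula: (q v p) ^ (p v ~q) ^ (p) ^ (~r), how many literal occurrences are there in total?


Counting literals in each clause:
Clause 1: 2 literal(s)
Clause 2: 2 literal(s)
Clause 3: 1 literal(s)
Clause 4: 1 literal(s)
Total = 6

6


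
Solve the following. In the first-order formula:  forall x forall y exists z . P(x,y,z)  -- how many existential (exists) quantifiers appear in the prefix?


Quantifier prefix: forall x forall y exists z
Mark each quantifier type:
  U U E
Universal count = 2, Existential count = 1
Asked for existential (exists) quantifiers: 1

1


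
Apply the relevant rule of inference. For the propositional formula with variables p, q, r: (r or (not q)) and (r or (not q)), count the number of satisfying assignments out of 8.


Evaluate all 8 assignments for p, q, r:
p=0, q=0, r=0: 1
p=0, q=0, r=1: 1
p=0, q=1, r=0: 0
p=0, q=1, r=1: 1
p=1, q=0, r=0: 1
p=1, q=0, r=1: 1
p=1, q=1, r=0: 0
p=1, q=1, r=1: 1
Satisfying count = 6

6


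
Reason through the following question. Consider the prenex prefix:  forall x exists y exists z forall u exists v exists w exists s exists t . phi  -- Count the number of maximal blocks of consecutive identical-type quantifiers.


Quantifier-type sequence: A E E A E E E E  (A=forall, E=exists)
Group into maximal same-type runs:
  Ax1 | Ex2 | Ax1 | Ex4
Number of blocks = 4

4


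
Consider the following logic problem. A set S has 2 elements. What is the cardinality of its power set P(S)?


The power set of a set with n elements has 2^n elements.
|P(S)| = 2^2 = 4

4


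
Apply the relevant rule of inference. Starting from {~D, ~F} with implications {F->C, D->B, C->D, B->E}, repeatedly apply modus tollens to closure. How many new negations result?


Initial negated facts: {~D, ~F}
Apply modus tollens to closure:
  ~D and C->D  =>  ~C
Final negated: {~C, ~D, ~F}
New negations: {~C}
Count = 1

1


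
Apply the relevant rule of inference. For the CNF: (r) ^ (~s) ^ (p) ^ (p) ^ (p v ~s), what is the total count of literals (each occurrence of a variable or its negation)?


Counting literals in each clause:
Clause 1: 1 literal(s)
Clause 2: 1 literal(s)
Clause 3: 1 literal(s)
Clause 4: 1 literal(s)
Clause 5: 2 literal(s)
Total = 6

6


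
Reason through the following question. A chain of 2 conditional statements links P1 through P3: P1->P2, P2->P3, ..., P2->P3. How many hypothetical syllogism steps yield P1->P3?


With 2 implications in a chain connecting 3 propositions:
P1->P2, P2->P3, ..., P2->P3
Steps needed = (number of implications) - 1 = 2 - 1 = 1

1


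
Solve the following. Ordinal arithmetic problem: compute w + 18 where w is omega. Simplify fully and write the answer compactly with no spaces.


Compute w + 18.
Ordinal + is associative but NOT commutative; for finite n>0, n + w = w but w + n stays w+n.
w + 18 is already in normal form (a successor ordinal beyond w).
Result = w+18

w+18


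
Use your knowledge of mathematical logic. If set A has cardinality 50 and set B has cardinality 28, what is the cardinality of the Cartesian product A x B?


The Cartesian product A x B contains all ordered pairs (a, b).
|A x B| = |A| * |B| = 50 * 28 = 1400

1400


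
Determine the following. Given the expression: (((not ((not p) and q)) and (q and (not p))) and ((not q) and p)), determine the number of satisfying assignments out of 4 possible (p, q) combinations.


Check all 4 assignments:
p=0, q=0: 0
p=0, q=1: 0
p=1, q=0: 0
p=1, q=1: 0
Count of True = 0

0


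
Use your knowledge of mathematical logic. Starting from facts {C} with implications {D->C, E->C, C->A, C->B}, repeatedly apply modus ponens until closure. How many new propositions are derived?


Initial facts: {C}
Apply modus ponens to closure:
  C and C->A  =>  A
  C and C->B  =>  B
Final known: {A, B, C}
New propositions: {A, B}
Count = 2

2


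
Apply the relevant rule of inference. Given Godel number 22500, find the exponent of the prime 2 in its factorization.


Factorize 22500 by dividing by 2 repeatedly.
Division steps: 2 divides 22500 exactly 2 time(s).
Exponent of 2 = 2

2


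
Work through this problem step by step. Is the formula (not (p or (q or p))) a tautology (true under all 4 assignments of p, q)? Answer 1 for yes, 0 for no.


Check all 4 assignments:
p=0, q=0: 1
p=0, q=1: 0
p=1, q=0: 0
p=1, q=1: 0
Satisfying count = 1/4.
Tautology iff count = 4: no.

0


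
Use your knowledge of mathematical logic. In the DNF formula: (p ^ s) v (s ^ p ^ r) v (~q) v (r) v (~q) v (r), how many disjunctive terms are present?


A DNF formula is a disjunction of terms (conjunctions).
Terms are separated by v.
Counting the disjuncts: 6 terms.

6


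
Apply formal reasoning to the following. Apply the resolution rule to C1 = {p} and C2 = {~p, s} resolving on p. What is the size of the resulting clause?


Remove p from C1 and ~p from C2.
C1 remainder: {}
C2 remainder: {s}
Union (resolvent): {s}
Resolvent has 1 literal(s).

1


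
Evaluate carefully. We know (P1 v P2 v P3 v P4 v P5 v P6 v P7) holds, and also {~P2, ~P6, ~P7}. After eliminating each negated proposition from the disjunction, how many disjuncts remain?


Original disjuncts (7): P1, P2, P3, P4, P5, P6, P7
Negated (eliminate): ~P2, ~P6, ~P7
Remaining disjuncts: P1, P3, P4, P5
Count = 7 - 3 = 4

4


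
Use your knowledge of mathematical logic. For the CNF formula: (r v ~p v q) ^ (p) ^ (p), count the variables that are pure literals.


Check each variable for pure literal status:
p: mixed (not pure)
q: pure positive
r: pure positive
Pure literal count = 2

2


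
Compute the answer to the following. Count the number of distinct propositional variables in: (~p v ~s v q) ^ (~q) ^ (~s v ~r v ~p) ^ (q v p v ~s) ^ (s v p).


Identify each variable that appears in the formula.
Variables found: p, q, r, s
Count = 4

4


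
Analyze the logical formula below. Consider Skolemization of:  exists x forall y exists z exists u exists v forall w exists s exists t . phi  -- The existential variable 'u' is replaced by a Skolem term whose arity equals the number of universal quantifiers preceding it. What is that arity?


Quantifier prefix: exists x forall y exists z exists u exists v forall w exists s exists t
'u' is existentially quantified at position 4.
Universal variables preceding it: y
Skolem function arity = 1

1


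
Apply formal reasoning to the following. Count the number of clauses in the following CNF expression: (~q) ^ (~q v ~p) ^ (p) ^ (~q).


A CNF formula is a conjunction of clauses.
Clauses are separated by ^.
Counting the conjuncts: 4 clauses.

4


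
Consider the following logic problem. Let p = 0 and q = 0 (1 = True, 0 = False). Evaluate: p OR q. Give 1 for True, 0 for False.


p = 0, q = 0
Operation: p OR q
Evaluate: 0 OR 0 = 0

0


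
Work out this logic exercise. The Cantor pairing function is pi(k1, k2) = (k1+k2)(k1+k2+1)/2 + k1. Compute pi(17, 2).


k1 + k2 = 19
(k1+k2)(k1+k2+1)/2 = 19 * 20 / 2 = 190
pi = 190 + 17 = 207

207


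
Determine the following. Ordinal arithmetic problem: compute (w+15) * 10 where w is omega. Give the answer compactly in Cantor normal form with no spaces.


Compute (w+15) * 10.
Ordinal * is associative and left-distributive over +, but NOT commutative; for finite n>1, n*w = w but w*n stays w*n.
(w+15) * 10 = (w+15) repeated 10 times. Each intermediate +15 is absorbed by the following w; only the last survives: w*10+15.
Result = w*10+15

w*10+15


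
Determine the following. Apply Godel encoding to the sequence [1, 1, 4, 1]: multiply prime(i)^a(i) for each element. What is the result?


Encode each element as an exponent of the corresponding prime:
  2^1 = 2
  3^1 = 3
  5^4 = 625
  7^1 = 7
Product = 2 * 3 * 625 * 7 = 26250

26250


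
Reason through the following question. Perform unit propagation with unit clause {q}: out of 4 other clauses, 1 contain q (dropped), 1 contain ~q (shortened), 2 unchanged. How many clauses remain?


Satisfied (removed): 1
Shortened (remain): 1
Unchanged (remain): 2
Remaining = 1 + 2 = 3

3


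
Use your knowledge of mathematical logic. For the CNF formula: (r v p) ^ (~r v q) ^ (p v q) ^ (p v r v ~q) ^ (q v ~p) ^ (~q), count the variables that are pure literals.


Check each variable for pure literal status:
p: mixed (not pure)
q: mixed (not pure)
r: mixed (not pure)
Pure literal count = 0

0


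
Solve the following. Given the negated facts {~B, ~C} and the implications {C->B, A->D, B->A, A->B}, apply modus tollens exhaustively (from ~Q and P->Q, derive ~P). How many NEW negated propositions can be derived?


Initial negated facts: {~B, ~C}
Apply modus tollens to closure:
  ~B and A->B  =>  ~A
Final negated: {~A, ~B, ~C}
New negations: {~A}
Count = 1

1


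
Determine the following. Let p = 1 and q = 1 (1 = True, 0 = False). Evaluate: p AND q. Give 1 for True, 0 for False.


p = 1, q = 1
Operation: p AND q
Evaluate: 1 AND 1 = 1

1


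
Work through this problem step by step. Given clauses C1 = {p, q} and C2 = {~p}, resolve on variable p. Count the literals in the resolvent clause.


Remove p from C1 and ~p from C2.
C1 remainder: {q}
C2 remainder: {}
Union (resolvent): {q}
Resolvent has 1 literal(s).

1


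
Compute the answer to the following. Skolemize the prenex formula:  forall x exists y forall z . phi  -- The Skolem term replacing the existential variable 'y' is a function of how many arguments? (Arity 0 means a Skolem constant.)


Quantifier prefix: forall x exists y forall z
'y' is existentially quantified at position 2.
Universal variables preceding it: x
Skolem function arity = 1

1


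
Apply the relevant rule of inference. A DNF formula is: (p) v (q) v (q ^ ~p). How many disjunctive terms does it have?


A DNF formula is a disjunction of terms (conjunctions).
Terms are separated by v.
Counting the disjuncts: 3 terms.

3


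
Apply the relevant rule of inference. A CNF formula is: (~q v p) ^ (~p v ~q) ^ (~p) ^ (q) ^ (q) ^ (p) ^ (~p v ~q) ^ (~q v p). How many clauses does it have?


A CNF formula is a conjunction of clauses.
Clauses are separated by ^.
Counting the conjuncts: 8 clauses.

8


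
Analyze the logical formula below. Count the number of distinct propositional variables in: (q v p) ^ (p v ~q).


Identify each variable that appears in the formula.
Variables found: p, q
Count = 2

2


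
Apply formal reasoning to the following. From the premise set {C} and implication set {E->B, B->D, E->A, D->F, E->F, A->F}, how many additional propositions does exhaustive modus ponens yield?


Initial facts: {C}
Apply modus ponens to closure:
  (no implication fires)
Final known: {C}
New propositions: {(none)}
Count = 0

0


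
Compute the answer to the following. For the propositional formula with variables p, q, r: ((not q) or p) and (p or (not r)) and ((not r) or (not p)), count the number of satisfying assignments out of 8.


Evaluate all 8 assignments for p, q, r:
p=0, q=0, r=0: 1
p=0, q=0, r=1: 0
p=0, q=1, r=0: 0
p=0, q=1, r=1: 0
p=1, q=0, r=0: 1
p=1, q=0, r=1: 0
p=1, q=1, r=0: 1
p=1, q=1, r=1: 0
Satisfying count = 3

3


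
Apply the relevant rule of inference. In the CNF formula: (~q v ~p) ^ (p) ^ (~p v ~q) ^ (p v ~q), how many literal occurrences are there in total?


Counting literals in each clause:
Clause 1: 2 literal(s)
Clause 2: 1 literal(s)
Clause 3: 2 literal(s)
Clause 4: 2 literal(s)
Total = 7

7


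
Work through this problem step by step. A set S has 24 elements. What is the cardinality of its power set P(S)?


The power set of a set with n elements has 2^n elements.
|P(S)| = 2^24 = 16777216

16777216


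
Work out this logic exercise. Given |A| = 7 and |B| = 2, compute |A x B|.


The Cartesian product A x B contains all ordered pairs (a, b).
|A x B| = |A| * |B| = 7 * 2 = 14

14


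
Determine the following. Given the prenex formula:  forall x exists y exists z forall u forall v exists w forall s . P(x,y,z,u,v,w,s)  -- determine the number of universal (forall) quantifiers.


Quantifier prefix: forall x exists y exists z forall u forall v exists w forall s
Mark each quantifier type:
  U E E U U E U
Universal count = 4, Existential count = 3
Asked for universal (forall) quantifiers: 4

4


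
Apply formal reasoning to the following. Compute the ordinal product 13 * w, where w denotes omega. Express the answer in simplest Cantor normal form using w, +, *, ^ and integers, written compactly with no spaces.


Compute 13 * w.
Ordinal * is associative and left-distributive over +, but NOT commutative; for finite n>1, n*w = w but w*n stays w*n.
For finite n>0, n * w = sup{n*k : k<w} = w. So 13 * w = w.
Result = w

w


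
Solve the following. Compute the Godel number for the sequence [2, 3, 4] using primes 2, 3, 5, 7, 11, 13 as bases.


Encode each element as an exponent of the corresponding prime:
  2^2 = 4
  3^3 = 27
  5^4 = 625
Product = 4 * 27 * 625 = 67500

67500


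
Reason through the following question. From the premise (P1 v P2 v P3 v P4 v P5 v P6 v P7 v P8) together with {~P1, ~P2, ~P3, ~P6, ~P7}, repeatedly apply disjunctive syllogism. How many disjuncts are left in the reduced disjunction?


Original disjuncts (8): P1, P2, P3, P4, P5, P6, P7, P8
Negated (eliminate): ~P1, ~P2, ~P3, ~P6, ~P7
Remaining disjuncts: P4, P5, P8
Count = 8 - 5 = 3

3


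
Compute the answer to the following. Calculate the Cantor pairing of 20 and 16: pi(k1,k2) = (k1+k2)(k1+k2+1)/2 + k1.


k1 + k2 = 36
(k1+k2)(k1+k2+1)/2 = 36 * 37 / 2 = 666
pi = 666 + 20 = 686

686


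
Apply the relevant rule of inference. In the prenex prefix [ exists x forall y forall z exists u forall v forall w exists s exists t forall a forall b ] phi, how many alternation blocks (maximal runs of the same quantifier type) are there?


Quantifier-type sequence: E A A E A A E E A A  (A=forall, E=exists)
Group into maximal same-type runs:
  Ex1 | Ax2 | Ex1 | Ax2 | Ex2 | Ax2
Number of blocks = 6

6


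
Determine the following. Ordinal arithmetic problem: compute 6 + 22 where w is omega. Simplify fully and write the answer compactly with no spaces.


Compute 6 + 22.
Ordinal + is associative but NOT commutative; for finite n>0, n + w = w but w + n stays w+n.
Both operands finite; ordinal + agrees with natural +: 6 + 22 = 28.
Result = 28

28


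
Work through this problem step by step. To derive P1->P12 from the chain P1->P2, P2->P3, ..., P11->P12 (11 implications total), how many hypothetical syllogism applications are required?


With 11 implications in a chain connecting 12 propositions:
P1->P2, P2->P3, ..., P11->P12
Steps needed = (number of implications) - 1 = 11 - 1 = 10

10


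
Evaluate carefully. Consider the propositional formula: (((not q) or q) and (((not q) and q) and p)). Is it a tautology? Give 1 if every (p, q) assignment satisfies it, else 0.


Check all 4 assignments:
p=0, q=0: 0
p=0, q=1: 0
p=1, q=0: 0
p=1, q=1: 0
Satisfying count = 0/4.
Tautology iff count = 4: no.

0


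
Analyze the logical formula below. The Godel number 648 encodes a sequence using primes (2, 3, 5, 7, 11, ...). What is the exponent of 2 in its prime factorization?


Factorize 648 by dividing by 2 repeatedly.
Division steps: 2 divides 648 exactly 3 time(s).
Exponent of 2 = 3

3


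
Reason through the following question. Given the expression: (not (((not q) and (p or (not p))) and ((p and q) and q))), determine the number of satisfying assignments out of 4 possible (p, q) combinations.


Check all 4 assignments:
p=0, q=0: 1
p=0, q=1: 1
p=1, q=0: 1
p=1, q=1: 1
Count of True = 4

4


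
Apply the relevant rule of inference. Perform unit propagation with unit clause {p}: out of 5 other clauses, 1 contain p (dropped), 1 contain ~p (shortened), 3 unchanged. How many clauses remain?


Satisfied (removed): 1
Shortened (remain): 1
Unchanged (remain): 3
Remaining = 1 + 3 = 4

4


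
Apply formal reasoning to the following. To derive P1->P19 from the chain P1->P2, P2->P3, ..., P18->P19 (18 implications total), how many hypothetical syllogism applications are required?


With 18 implications in a chain connecting 19 propositions:
P1->P2, P2->P3, ..., P18->P19
Steps needed = (number of implications) - 1 = 18 - 1 = 17

17


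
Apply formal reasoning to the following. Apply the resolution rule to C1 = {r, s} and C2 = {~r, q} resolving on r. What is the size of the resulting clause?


Remove r from C1 and ~r from C2.
C1 remainder: {s}
C2 remainder: {q}
Union (resolvent): {q, s}
Resolvent has 2 literal(s).

2


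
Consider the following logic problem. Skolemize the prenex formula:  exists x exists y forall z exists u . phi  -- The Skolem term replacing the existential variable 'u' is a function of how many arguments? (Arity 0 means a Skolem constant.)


Quantifier prefix: exists x exists y forall z exists u
'u' is existentially quantified at position 4.
Universal variables preceding it: z
Skolem function arity = 1

1


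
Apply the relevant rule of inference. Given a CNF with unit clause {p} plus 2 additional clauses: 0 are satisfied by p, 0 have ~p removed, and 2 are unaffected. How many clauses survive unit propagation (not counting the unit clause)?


Satisfied (removed): 0
Shortened (remain): 0
Unchanged (remain): 2
Remaining = 0 + 2 = 2

2


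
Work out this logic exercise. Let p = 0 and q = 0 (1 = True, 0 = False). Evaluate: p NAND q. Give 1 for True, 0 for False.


p = 0, q = 0
Operation: p NAND q
Evaluate: 0 NAND 0 = 1

1


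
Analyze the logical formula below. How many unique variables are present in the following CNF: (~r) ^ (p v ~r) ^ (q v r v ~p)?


Identify each variable that appears in the formula.
Variables found: p, q, r
Count = 3

3


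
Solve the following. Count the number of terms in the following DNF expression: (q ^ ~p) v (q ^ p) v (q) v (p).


A DNF formula is a disjunction of terms (conjunctions).
Terms are separated by v.
Counting the disjuncts: 4 terms.

4


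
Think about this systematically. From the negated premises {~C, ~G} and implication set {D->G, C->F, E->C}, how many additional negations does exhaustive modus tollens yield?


Initial negated facts: {~C, ~G}
Apply modus tollens to closure:
  ~G and D->G  =>  ~D
  ~C and E->C  =>  ~E
Final negated: {~C, ~D, ~E, ~G}
New negations: {~D, ~E}
Count = 2

2


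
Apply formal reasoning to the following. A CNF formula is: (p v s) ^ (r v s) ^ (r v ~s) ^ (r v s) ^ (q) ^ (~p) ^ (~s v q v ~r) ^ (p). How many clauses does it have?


A CNF formula is a conjunction of clauses.
Clauses are separated by ^.
Counting the conjuncts: 8 clauses.

8


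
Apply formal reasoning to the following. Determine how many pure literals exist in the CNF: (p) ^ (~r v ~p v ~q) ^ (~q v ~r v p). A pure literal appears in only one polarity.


Check each variable for pure literal status:
p: mixed (not pure)
q: pure negative
r: pure negative
Pure literal count = 2

2


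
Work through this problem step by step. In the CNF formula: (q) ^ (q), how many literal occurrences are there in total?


Counting literals in each clause:
Clause 1: 1 literal(s)
Clause 2: 1 literal(s)
Total = 2

2


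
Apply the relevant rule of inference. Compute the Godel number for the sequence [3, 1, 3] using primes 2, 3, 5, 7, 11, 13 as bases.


Encode each element as an exponent of the corresponding prime:
  2^3 = 8
  3^1 = 3
  5^3 = 125
Product = 8 * 3 * 125 = 3000

3000


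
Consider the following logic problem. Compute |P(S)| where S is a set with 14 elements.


The power set of a set with n elements has 2^n elements.
|P(S)| = 2^14 = 16384

16384


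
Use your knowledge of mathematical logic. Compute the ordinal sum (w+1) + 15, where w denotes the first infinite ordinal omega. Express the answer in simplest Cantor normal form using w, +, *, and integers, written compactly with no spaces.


Compute (w+1) + 15.
Ordinal + is associative but NOT commutative; for finite n>0, n + w = w but w + n stays w+n.
By associativity: (w+1) + 15 = w + (1+15) = w+16.
Result = w+16

w+16


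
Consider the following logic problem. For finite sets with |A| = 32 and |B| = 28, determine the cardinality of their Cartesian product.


The Cartesian product A x B contains all ordered pairs (a, b).
|A x B| = |A| * |B| = 32 * 28 = 896

896


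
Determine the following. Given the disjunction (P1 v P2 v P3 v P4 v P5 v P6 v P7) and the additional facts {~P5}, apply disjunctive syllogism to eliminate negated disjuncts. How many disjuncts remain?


Original disjuncts (7): P1, P2, P3, P4, P5, P6, P7
Negated (eliminate): ~P5
Remaining disjuncts: P1, P2, P3, P4, P6, P7
Count = 7 - 1 = 6

6


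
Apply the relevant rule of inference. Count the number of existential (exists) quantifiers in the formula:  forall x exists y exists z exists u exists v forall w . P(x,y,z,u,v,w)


Quantifier prefix: forall x exists y exists z exists u exists v forall w
Mark each quantifier type:
  U E E E E U
Universal count = 2, Existential count = 4
Asked for existential (exists) quantifiers: 4

4


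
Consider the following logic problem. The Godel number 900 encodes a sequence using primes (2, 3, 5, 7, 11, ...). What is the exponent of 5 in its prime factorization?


Factorize 900 by dividing by 5 repeatedly.
Division steps: 5 divides 900 exactly 2 time(s).
Exponent of 5 = 2

2


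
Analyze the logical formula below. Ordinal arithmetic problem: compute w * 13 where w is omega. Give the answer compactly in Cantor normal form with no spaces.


Compute w * 13.
Ordinal * is associative and left-distributive over +, but NOT commutative; for finite n>1, n*w = w but w*n stays w*n.
w * 13 means 13 copies of w concatenated: w*13.
Result = w*13

w*13


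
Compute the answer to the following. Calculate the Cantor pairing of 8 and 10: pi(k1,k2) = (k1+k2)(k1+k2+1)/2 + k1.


k1 + k2 = 18
(k1+k2)(k1+k2+1)/2 = 18 * 19 / 2 = 171
pi = 171 + 8 = 179

179


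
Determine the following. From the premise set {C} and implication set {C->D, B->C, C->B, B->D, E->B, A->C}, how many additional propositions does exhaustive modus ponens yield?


Initial facts: {C}
Apply modus ponens to closure:
  C and C->D  =>  D
  C and C->B  =>  B
Final known: {B, C, D}
New propositions: {B, D}
Count = 2

2


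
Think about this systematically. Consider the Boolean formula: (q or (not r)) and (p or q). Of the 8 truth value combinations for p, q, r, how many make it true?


Evaluate all 8 assignments for p, q, r:
p=0, q=0, r=0: 0
p=0, q=0, r=1: 0
p=0, q=1, r=0: 1
p=0, q=1, r=1: 1
p=1, q=0, r=0: 1
p=1, q=0, r=1: 0
p=1, q=1, r=0: 1
p=1, q=1, r=1: 1
Satisfying count = 5

5


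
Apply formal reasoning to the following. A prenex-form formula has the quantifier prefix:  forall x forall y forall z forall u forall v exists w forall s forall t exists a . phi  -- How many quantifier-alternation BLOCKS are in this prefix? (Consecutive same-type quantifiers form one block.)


Quantifier-type sequence: A A A A A E A A E  (A=forall, E=exists)
Group into maximal same-type runs:
  Ax5 | Ex1 | Ax2 | Ex1
Number of blocks = 4

4


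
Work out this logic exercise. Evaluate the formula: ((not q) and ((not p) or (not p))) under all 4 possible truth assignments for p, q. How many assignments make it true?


Check all 4 assignments:
p=0, q=0: 1
p=0, q=1: 0
p=1, q=0: 0
p=1, q=1: 0
Count of True = 1

1


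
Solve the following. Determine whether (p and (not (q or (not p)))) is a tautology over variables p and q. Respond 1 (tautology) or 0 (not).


Check all 4 assignments:
p=0, q=0: 0
p=0, q=1: 0
p=1, q=0: 1
p=1, q=1: 0
Satisfying count = 1/4.
Tautology iff count = 4: no.

0


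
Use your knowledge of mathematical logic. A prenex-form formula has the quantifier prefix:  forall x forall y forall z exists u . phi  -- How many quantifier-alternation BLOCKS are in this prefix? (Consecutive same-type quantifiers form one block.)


Quantifier-type sequence: A A A E  (A=forall, E=exists)
Group into maximal same-type runs:
  Ax3 | Ex1
Number of blocks = 2

2


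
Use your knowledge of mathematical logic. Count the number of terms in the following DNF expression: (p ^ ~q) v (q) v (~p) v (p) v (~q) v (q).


A DNF formula is a disjunction of terms (conjunctions).
Terms are separated by v.
Counting the disjuncts: 6 terms.

6


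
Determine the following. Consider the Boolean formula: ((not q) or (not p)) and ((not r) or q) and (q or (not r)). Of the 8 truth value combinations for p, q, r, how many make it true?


Evaluate all 8 assignments for p, q, r:
p=0, q=0, r=0: 1
p=0, q=0, r=1: 0
p=0, q=1, r=0: 1
p=0, q=1, r=1: 1
p=1, q=0, r=0: 1
p=1, q=0, r=1: 0
p=1, q=1, r=0: 0
p=1, q=1, r=1: 0
Satisfying count = 4

4


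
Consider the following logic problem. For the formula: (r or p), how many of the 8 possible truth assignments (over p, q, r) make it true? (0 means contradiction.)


Check all 8 assignments:
p=0, q=0, r=0: 0
p=0, q=0, r=1: 1
p=0, q=1, r=0: 0
p=0, q=1, r=1: 1
p=1, q=0, r=0: 1
p=1, q=0, r=1: 1
p=1, q=1, r=0: 1
p=1, q=1, r=1: 1
Count of True = 6

6


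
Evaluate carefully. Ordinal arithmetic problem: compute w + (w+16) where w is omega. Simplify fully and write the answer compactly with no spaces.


Compute w + (w+16).
Ordinal + is associative but NOT commutative; for finite n>0, n + w = w but w + n stays w+n.
w + (w+16) = (w+w) + 16 = w*2+16.
Result = w*2+16

w*2+16


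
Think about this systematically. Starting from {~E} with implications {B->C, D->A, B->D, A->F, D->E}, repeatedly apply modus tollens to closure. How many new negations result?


Initial negated facts: {~E}
Apply modus tollens to closure:
  ~E and D->E  =>  ~D
  ~D and B->D  =>  ~B
Final negated: {~B, ~D, ~E}
New negations: {~B, ~D}
Count = 2

2


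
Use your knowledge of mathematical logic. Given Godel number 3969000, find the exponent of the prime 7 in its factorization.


Factorize 3969000 by dividing by 7 repeatedly.
Division steps: 7 divides 3969000 exactly 2 time(s).
Exponent of 7 = 2

2


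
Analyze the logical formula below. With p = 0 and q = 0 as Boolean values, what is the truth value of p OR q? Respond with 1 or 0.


p = 0, q = 0
Operation: p OR q
Evaluate: 0 OR 0 = 0

0


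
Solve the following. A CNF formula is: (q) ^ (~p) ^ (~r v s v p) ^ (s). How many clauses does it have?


A CNF formula is a conjunction of clauses.
Clauses are separated by ^.
Counting the conjuncts: 4 clauses.

4


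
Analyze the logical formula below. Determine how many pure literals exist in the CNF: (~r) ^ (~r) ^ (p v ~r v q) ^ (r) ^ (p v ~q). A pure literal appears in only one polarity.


Check each variable for pure literal status:
p: pure positive
q: mixed (not pure)
r: mixed (not pure)
Pure literal count = 1

1


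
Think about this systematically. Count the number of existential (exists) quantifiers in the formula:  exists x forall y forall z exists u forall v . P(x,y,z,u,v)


Quantifier prefix: exists x forall y forall z exists u forall v
Mark each quantifier type:
  E U U E U
Universal count = 3, Existential count = 2
Asked for existential (exists) quantifiers: 2

2


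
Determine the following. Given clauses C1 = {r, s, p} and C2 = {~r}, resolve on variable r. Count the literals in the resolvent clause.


Remove r from C1 and ~r from C2.
C1 remainder: {s, p}
C2 remainder: {}
Union (resolvent): {p, s}
Resolvent has 2 literal(s).

2


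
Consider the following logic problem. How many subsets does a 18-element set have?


The power set of a set with n elements has 2^n elements.
|P(S)| = 2^18 = 262144

262144


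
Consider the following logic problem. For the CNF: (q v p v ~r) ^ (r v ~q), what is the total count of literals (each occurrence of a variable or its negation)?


Counting literals in each clause:
Clause 1: 3 literal(s)
Clause 2: 2 literal(s)
Total = 5

5


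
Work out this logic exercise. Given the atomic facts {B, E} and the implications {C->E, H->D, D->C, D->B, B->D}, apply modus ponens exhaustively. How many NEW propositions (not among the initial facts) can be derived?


Initial facts: {B, E}
Apply modus ponens to closure:
  B and B->D  =>  D
  D and D->C  =>  C
Final known: {B, C, D, E}
New propositions: {C, D}
Count = 2

2


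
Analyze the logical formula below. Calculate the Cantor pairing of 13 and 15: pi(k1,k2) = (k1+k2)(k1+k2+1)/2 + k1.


k1 + k2 = 28
(k1+k2)(k1+k2+1)/2 = 28 * 29 / 2 = 406
pi = 406 + 13 = 419

419


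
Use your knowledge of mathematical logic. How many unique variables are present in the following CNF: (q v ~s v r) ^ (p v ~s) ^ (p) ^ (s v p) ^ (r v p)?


Identify each variable that appears in the formula.
Variables found: p, q, r, s
Count = 4

4


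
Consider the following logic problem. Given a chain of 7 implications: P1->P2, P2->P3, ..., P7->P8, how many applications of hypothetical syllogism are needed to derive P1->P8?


With 7 implications in a chain connecting 8 propositions:
P1->P2, P2->P3, ..., P7->P8
Steps needed = (number of implications) - 1 = 7 - 1 = 6

6


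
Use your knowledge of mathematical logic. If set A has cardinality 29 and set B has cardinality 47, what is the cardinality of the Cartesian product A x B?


The Cartesian product A x B contains all ordered pairs (a, b).
|A x B| = |A| * |B| = 29 * 47 = 1363

1363


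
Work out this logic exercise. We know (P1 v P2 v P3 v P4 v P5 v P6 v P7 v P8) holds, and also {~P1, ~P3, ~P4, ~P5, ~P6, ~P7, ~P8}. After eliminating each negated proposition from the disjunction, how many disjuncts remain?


Original disjuncts (8): P1, P2, P3, P4, P5, P6, P7, P8
Negated (eliminate): ~P1, ~P3, ~P4, ~P5, ~P6, ~P7, ~P8
Remaining disjuncts: P2
Count = 8 - 7 = 1

1


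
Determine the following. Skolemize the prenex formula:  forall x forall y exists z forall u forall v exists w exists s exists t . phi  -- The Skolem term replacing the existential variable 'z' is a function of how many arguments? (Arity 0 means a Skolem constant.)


Quantifier prefix: forall x forall y exists z forall u forall v exists w exists s exists t
'z' is existentially quantified at position 3.
Universal variables preceding it: x, y
Skolem function arity = 2

2


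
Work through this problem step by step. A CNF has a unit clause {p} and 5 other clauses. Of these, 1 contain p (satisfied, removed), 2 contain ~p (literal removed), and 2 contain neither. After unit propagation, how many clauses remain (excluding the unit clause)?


Satisfied (removed): 1
Shortened (remain): 2
Unchanged (remain): 2
Remaining = 2 + 2 = 4

4


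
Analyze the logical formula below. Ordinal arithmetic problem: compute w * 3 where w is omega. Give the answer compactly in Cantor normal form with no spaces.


Compute w * 3.
Ordinal * is associative and left-distributive over +, but NOT commutative; for finite n>1, n*w = w but w*n stays w*n.
w * 3 means 3 copies of w concatenated: w*3.
Result = w*3

w*3


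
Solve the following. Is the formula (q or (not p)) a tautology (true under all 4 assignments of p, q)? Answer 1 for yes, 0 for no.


Check all 4 assignments:
p=0, q=0: 1
p=0, q=1: 1
p=1, q=0: 0
p=1, q=1: 1
Satisfying count = 3/4.
Tautology iff count = 4: no.

0


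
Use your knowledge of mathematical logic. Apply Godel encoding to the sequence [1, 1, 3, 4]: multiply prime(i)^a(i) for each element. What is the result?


Encode each element as an exponent of the corresponding prime:
  2^1 = 2
  3^1 = 3
  5^3 = 125
  7^4 = 2401
Product = 2 * 3 * 125 * 2401 = 1800750

1800750


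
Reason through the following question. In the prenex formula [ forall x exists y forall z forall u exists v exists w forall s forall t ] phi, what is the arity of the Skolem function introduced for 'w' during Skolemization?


Quantifier prefix: forall x exists y forall z forall u exists v exists w forall s forall t
'w' is existentially quantified at position 6.
Universal variables preceding it: x, z, u
Skolem function arity = 3

3


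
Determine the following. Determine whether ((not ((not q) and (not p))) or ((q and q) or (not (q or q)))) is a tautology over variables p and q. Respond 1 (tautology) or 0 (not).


Check all 4 assignments:
p=0, q=0: 1
p=0, q=1: 1
p=1, q=0: 1
p=1, q=1: 1
Satisfying count = 4/4.
Tautology iff count = 4: yes.

1


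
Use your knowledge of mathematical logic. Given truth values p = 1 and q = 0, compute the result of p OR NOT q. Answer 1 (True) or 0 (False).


p = 1, q = 0
Operation: p OR NOT q
Evaluate: 1 OR NOT 0 = 1

1


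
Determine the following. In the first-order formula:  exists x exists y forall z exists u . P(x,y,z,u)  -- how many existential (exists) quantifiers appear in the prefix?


Quantifier prefix: exists x exists y forall z exists u
Mark each quantifier type:
  E E U E
Universal count = 1, Existential count = 3
Asked for existential (exists) quantifiers: 3

3
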